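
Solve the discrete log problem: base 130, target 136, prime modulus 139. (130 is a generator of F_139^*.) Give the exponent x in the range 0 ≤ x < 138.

104

Baby-step giant-step with m = ceil(sqrt(138)) = 12.
Baby table (130^j mod 139 for j=0..11):
  0:1  1:130  2:81  3:105  4:28  5:26  6:44  7:21
  8:89  9:33  10:120  11:32
Giant step factor: 130^(-12) ≡ 125 (mod 139).
Scan 136·125^i mod 139 for i = 0, 1, …:
  i=0: 136   i=1: 42   i=2: 107   i=3: 31
  i=4: 122   i=5: 99   i=6: 4   i=7: 83
  i=8: 89
Match at i=8, j=8: x = 8·12 + 8 = 104.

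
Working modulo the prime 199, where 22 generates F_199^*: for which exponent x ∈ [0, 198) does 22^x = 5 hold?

Successive powers of 22 modulo 199:
  22^0=1  22^1=22  22^2=86  22^3=101  22^4=33  22^5=129
  22^6=52  22^7=149  22^8=94  22^9=78  22^10=124  22^11=141
  22^12=117  22^13=186  22^14=112  22^15=76  22^16=80  22^17=168
  22^18=114  22^19=120  22^20=53  22^21=171  22^22=180  22^23=179
  22^24=157  22^25=71  22^26=169  22^27=136  22^28=7  22^29=154
  22^30=5
So 22^30 ≡ 5 (mod 199), giving x = 30.

30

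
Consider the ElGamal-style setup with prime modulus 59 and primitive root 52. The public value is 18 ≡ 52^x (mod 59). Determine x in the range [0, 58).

Baby-step giant-step with m = ceil(sqrt(58)) = 8.
Baby table (52^j mod 59 for j=0..7):
  0:1  1:52  2:49  3:11  4:41  5:8  6:3  7:38
Giant step factor: 52^(-8) ≡ 57 (mod 59).
Scan 18·57^i mod 59 for i = 0, 1, …:
  i=0: 18   i=1: 23   i=2: 13   i=3: 33
  i=4: 52
Match at i=4, j=1: x = 4·8 + 1 = 33.

33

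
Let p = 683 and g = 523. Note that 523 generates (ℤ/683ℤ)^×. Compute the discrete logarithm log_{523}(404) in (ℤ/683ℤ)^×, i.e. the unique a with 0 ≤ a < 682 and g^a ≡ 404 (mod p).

Baby-step giant-step with m = ceil(sqrt(682)) = 27.
Baby table (523^j mod 683 for j=0..26):
  0:1  1:523  2:329  3:634  4:327  5:271  6:352  7:369
  8:381  9:510  10:360  11:455  12:281  13:118  14:244  15:574
  16:365  17:338  18:560  19:556  20:513  21:563  22:76  23:134
  24:416  25:374  26:264
Giant step factor: 523^(-27) ≡ 58 (mod 683).
Scan 404·58^i mod 683 for i = 0, 1, …:
  i=0: 404   i=1: 210   i=2: 569   i=3: 218
  i=4: 350   i=5: 493   i=6: 591   i=7: 128
  i=8: 594   i=9: 302     …   i=20: 30
  i=21: 374
Match at i=21, j=25: a = 21·27 + 25 = 592.

592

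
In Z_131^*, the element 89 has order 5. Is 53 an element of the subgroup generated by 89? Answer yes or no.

yes

53 ∈ ⟨89⟩ iff 53^5 ≡ 1 (mod 131), since |⟨89⟩| = 5.
53^5 mod 131 = 1.
Since 1 = 1, 53 lies in the subgroup.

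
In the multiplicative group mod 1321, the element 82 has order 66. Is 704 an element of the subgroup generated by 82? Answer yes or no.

704 ∈ ⟨82⟩ iff 704^66 ≡ 1 (mod 1321), since |⟨82⟩| = 66.
704^66 mod 1321 = 1.
Since 1 = 1, 704 lies in the subgroup.

yes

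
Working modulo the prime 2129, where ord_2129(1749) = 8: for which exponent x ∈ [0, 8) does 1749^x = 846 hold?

Successive powers of 1749 modulo 2129:
  1749^0=1  1749^1=1749  1749^2=1757  1749^3=846
So 1749^3 ≡ 846 (mod 2129), giving x = 3.

3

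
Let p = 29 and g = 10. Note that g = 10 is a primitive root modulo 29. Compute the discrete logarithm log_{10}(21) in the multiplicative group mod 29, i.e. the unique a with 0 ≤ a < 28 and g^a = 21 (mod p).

19

Successive powers of 10 modulo 29:
  10^0=1  10^1=10  10^2=13  10^3=14  10^4=24  10^5=8
  10^6=22  10^7=17  10^8=25  10^9=18  10^10=6  10^11=2
  10^12=20  10^13=26  10^14=28  10^15=19  10^16=16  10^17=15
  10^18=5  10^19=21
So 10^19 ≡ 21 (mod 29), giving a = 19.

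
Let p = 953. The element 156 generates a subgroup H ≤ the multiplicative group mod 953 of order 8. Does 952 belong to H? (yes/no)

yes

⟨156⟩ has order 8; its elements mod 953 are {1, 156, 336, 442, 511, 617, 797, 952}.
952 is in this set.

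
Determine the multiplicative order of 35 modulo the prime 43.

7

The order of 35 must divide p − 1 = 42 = 2 · 3 · 7.
Divisors: 1, 2, 3, 6, 7, 14, 21, 42.
Check each in increasing order: 35^1 ≡ 35;  35^2 ≡ 21;  35^3 ≡ 4;  35^6 ≡ 16;  35^7 ≡ 1.
Smallest exponent giving 1 is 7.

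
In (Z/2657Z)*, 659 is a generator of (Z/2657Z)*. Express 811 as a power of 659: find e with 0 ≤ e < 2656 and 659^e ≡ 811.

2599

Baby-step giant-step with m = ceil(sqrt(2656)) = 52.
Baby table (659^j mod 2657 for j=0..51):
  0:1  1:659  2:1190  3:395  4:2576  5:2418  6:1919  7:2546
  8:1247  9:760  10:1324  11:1020  12:2616  13:2208  14:1693  15:2404
  16:664  17:1828  18:1031  19:1894  20:2013  21:724  22:1513  23:692
  24:1681  25:2467  26:2326  27:2402  28:2003  29:2105  30:241  31:2056
  32:2491  33:2200  34:1735  35:855  36:161  37:2476  38:286  39:2484
  40:244  41:1376  42:747  43:728  44:1492  45:138  46:604  47:2143
  48:1370  49:2107  50:1559  51:1779
Giant step factor: 659^(-52) ≡ 132 (mod 2657).
Scan 811·132^i mod 2657 for i = 0, 1, …:
  i=0: 811   i=1: 772   i=2: 938   i=3: 1594
  i=4: 505   i=5: 235   i=6: 1793   i=7: 203
  i=8: 226   i=9: 605     …   i=48: 2127
  i=49: 1779
Match at i=49, j=51: e = 49·52 + 51 = 2599.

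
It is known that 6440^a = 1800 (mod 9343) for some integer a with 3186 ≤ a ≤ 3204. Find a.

Compute 6440^3186 mod 9343 = 8561, then multiply by 6440 repeatedly:
  6440^3186=8561  6440^3187=9140  6440^3188=700  6440^3189=4674  6440^3190=6757
  6440^3191=4729  6440^3192=5923  6440^3193=5994  6440^3194=5427  6440^3195=7060
  6440^3196=3362  6440^3197=3549  6440^3198=2582  6440^3199=6883  6440^3200=3328
  6440^3201=8821  6440^3202=1800
Found 1800 at exponent 3202.

3202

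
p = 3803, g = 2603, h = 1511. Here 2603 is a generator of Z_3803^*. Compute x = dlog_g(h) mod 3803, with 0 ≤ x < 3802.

1883

Baby-step giant-step with m = ceil(sqrt(3802)) = 62.
Baby table (2603^j mod 3803 for j=0..61):
  0:1  1:2603  2:2466  3:3337  4:159  5:3153  6:385  7:1966
  8:2463  9:3134  10:367  11:748  12:3711  13:113  14:1308  15:1039
  16:584  17:2755  18:2610  19:1672  20:1584  21:700  22:463  23:3441
  24:858  25:1013  26:1360  27:3290  28:3317  29:1341  30:3272  31:2099
  32:2589  33:251  34:3040  35:2880  36:927  37:1879  38:379  39:1560
  40:2879  41:2127  42:3216  43:845  44:1401  45:3529  46:1742  47:1250
  48:2185  49:2070  50:3162  51:994  52:1342  53:2072  54:762  55:2123
  56:410  57:2390  58:3265  59:2893  60:539  61:3513
Giant step factor: 2603^(-62) ≡ 1044 (mod 3803).
Scan 1511·1044^i mod 3803 for i = 0, 1, …:
  i=0: 1511   i=1: 3042   i=2: 343   i=3: 610
  i=4: 1739   i=5: 1485   i=6: 2519   i=7: 1963
  i=8: 3358   i=9: 3189     …   i=29: 2178
  i=30: 3441
Match at i=30, j=23: x = 30·62 + 23 = 1883.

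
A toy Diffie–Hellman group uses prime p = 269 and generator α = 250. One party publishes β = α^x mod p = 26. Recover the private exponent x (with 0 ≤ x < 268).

107

Baby-step giant-step with m = ceil(sqrt(268)) = 17.
Baby table (250^j mod 269 for j=0..16):
  0:1  1:250  2:92  3:135  4:125  5:46  6:202  7:197
  8:23  9:101  10:233  11:146  12:185  13:251  14:73  15:227
  16:260
Giant step factor: 250^(-17) ≡ 129 (mod 269).
Scan 26·129^i mod 269 for i = 0, 1, …:
  i=0: 26   i=1: 126   i=2: 114   i=3: 180
  i=4: 86   i=5: 65   i=6: 46
Match at i=6, j=5: x = 6·17 + 5 = 107.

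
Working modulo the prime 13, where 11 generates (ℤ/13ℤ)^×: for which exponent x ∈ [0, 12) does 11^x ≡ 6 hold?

11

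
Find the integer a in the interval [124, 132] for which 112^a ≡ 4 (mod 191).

124

Compute 112^124 mod 191 = 4, then multiply by 112 repeatedly:
  112^124=4
Found 4 at exponent 124.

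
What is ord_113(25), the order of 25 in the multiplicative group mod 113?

56

The order of 25 must divide p − 1 = 112 = 2^4 · 7.
Divisors: 1, 2, 4, 7, 8, 14, 16, 28, 56, 112.
Check each in increasing order: 25^1 ≡ 25;  25^2 ≡ 60;  25^4 ≡ 97;  25^7 ≡ 69;  25^8 ≡ 30;  25^14 ≡ 15;  25^16 ≡ 109;  25^28 ≡ 112;  25^56 ≡ 1.
Smallest exponent giving 1 is 56.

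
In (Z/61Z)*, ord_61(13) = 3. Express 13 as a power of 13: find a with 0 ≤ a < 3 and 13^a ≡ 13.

1

Successive powers of 13 modulo 61:
  13^0=1  13^1=13
So 13^1 ≡ 13 (mod 61), giving a = 1.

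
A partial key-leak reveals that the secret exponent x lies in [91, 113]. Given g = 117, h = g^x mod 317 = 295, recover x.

93

Compute 117^91 mod 317 = 98, then multiply by 117 repeatedly:
  117^91=98  117^92=54  117^93=295
Found 295 at exponent 93.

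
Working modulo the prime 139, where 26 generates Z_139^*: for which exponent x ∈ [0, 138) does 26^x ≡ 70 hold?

121

Baby-step giant-step with m = ceil(sqrt(138)) = 12.
Baby table (26^j mod 139 for j=0..11):
  0:1  1:26  2:120  3:62  4:83  5:73  6:91  7:3
  8:78  9:82  10:47  11:110
Giant step factor: 26^(-12) ≡ 106 (mod 139).
Scan 70·106^i mod 139 for i = 0, 1, …:
  i=0: 70   i=1: 53   i=2: 58   i=3: 32
  i=4: 56   i=5: 98   i=6: 102   i=7: 109
  i=8: 17   i=9: 134   i=10: 26
Match at i=10, j=1: x = 10·12 + 1 = 121.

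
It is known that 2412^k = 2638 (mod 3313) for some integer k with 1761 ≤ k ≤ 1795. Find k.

1764

Compute 2412^1761 mod 3313 = 2153, then multiply by 2412 repeatedly:
  2412^1761=2153  2412^1762=1565  2412^1763=1273  2412^1764=2638
Found 2638 at exponent 1764.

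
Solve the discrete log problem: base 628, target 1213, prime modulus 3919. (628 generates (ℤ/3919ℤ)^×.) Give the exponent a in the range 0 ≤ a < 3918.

Baby-step giant-step with m = ceil(sqrt(3918)) = 63.
Baby table (628^j mod 3919 for j=0..62):
  0:1  1:628  2:2484  3:190  4:1750  5:1680  6:829  7:3304
  8:1761  9:750  10:720  11:1475  12:1416  13:3554  14:2001  15:2548
  16:1192  17:47  18:2083  19:3097  20:1092  21:3870  22:580  23:3692
  24:2447  25:468  26:3898  27:2488  28:2702  29:3848  30:2440  31:3910
  32:2186  33:1158  34:2209  35:3845  36:556  37:377  38:1616  39:3746
  40:1088  41:1358  42:2401  43:2932  44:3285  45:1586  46:582  47:1029
  48:3496  49:848  50:3479  51:1929  52:441  53:2618  54:2043  55:1491
  56:3626  57:189  58:1122  59:3115  60:639  61:1554  62:81
Giant step factor: 628^(-63) ≡ 1389 (mod 3919).
Scan 1213·1389^i mod 3919 for i = 0, 1, …:
  i=0: 1213   i=1: 3606   i=2: 252   i=3: 1237
  i=4: 1671   i=5: 971   i=6: 583   i=7: 2473
  i=8: 1953   i=9: 769     …   i=56: 1910
  i=57: 3746
Match at i=57, j=39: a = 57·63 + 39 = 3630.

3630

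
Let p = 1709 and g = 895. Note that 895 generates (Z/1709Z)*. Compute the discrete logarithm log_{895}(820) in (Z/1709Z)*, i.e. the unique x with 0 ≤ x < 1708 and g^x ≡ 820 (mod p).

531

Baby-step giant-step with m = ceil(sqrt(1708)) = 42.
Baby table (895^j mod 1709 for j=0..41):
  0:1  1:895  2:1213  3:420  4:1629  5:178  6:373  7:580
  8:1273  9:1141  10:922  11:1452  12:700  13:1006  14:1436  15:52
  16:397  17:1552  18:1332  19:967  20:711  21:597  22:1107  23:1254
  24:1226  25:92  26:308  27:511  28:1042  29:1185  30:995  31:136
  32:381  33:904  34:723  35:1083  36:282  37:1167  38:266  39:519
  40:1366  41:635
Giant step factor: 895^(-42) ≡ 1419 (mod 1709).
Scan 820·1419^i mod 1709 for i = 0, 1, …:
  i=0: 820   i=1: 1460   i=2: 432   i=3: 1186
  i=4: 1278   i=5: 233   i=6: 790   i=7: 1615
  i=8: 1625   i=9: 434   i=10: 606   i=11: 287
  i=12: 511
Match at i=12, j=27: x = 12·42 + 27 = 531.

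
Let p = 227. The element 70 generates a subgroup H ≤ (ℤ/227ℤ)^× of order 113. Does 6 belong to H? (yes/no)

no

6 ∈ ⟨70⟩ iff 6^113 ≡ 1 (mod 227), since |⟨70⟩| = 113.
6^113 mod 227 = 226.
Since 226 ≠ 1, 6 does not lie in the subgroup.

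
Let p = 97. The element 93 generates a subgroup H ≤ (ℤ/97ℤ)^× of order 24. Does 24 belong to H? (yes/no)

yes

⟨93⟩ has order 24; its elements mod 97 are {1, 4, 6, 9, 16, 22, 24, 33, 35, 36, 43, 47, 50, 54, 61, 62, 64, 73, 75, 81, 88, 91, 93, 96}.
24 is in this set.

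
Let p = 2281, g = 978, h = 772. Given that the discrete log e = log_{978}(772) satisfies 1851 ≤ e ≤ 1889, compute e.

1861

Compute 978^1851 mod 2281 = 2246, then multiply by 978 repeatedly:
  978^1851=2246  978^1852=2266  978^1853=1297  978^1854=230  978^1855=1402
  978^1856=275  978^1857=2073  978^1858=1866  978^1859=148  978^1860=1041
  978^1861=772
Found 772 at exponent 1861.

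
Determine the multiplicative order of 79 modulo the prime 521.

The order of 79 must divide p − 1 = 520 = 2^3 · 5 · 13.
Divisors: 1, 2, 4, 5, 8, 10, 13, 20, 26, 40, 52, 65, 104, 130, 260, 520.
Check each in increasing order: 79^1 ≡ 79;  79^2 ≡ 510;  79^4 ≡ 121;  79^5 ≡ 181;  79^8 ≡ 53;  79^10 ≡ 459;  79^13 ≡ 215;  79^20 ≡ 197;  79^26 ≡ 377;  79^40 ≡ 255;  79^52 ≡ 417;  79^65 ≡ 43;  79^104 ≡ 396;  79^130 ≡ 286;  79^260 ≡ 520;  79^520 ≡ 1.
Smallest exponent giving 1 is 520.

520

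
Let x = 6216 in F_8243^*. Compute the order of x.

The order of 6216 must divide p − 1 = 8242 = 2 · 13 · 317.
Divisors: 1, 2, 13, 26, 317, 634, 4121, 8242.
Check each in increasing order: 6216^1 ≡ 6216;  6216^2 ≡ 3715;  6216^13 ≡ 554;  6216^26 ≡ 1925;  6216^317 ≡ 6427;  6216^634 ≡ 656;  6216^4121 ≡ 8242;  6216^8242 ≡ 1.
Smallest exponent giving 1 is 8242.

8242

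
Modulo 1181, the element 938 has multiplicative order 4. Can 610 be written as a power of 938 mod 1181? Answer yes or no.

no

⟨938⟩ has order 4; its elements mod 1181 are {1, 243, 938, 1180}.
610 is not in this set.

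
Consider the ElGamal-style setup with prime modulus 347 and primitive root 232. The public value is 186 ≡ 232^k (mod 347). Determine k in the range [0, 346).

Baby-step giant-step with m = ceil(sqrt(346)) = 19.
Baby table (232^j mod 347 for j=0..18):
  0:1  1:232  2:39  3:26  4:133  5:320  6:329  7:335
  8:339  9:226  10:35  11:139  12:324  13:216  14:144  15:96
  16:64  17:274  18:67
Giant step factor: 232^(-19) ≡ 303 (mod 347).
Scan 186·303^i mod 347 for i = 0, 1, …:
  i=0: 186   i=1: 144
Match at i=1, j=14: k = 1·19 + 14 = 33.

33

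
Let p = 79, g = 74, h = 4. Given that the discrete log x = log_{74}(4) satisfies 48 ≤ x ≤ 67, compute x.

58

Compute 74^48 mod 79 = 8, then multiply by 74 repeatedly:
  74^48=8  74^49=39  74^50=42  74^51=27  74^52=23
  74^53=43  74^54=22  74^55=48  74^56=76  74^57=15
  74^58=4
Found 4 at exponent 58.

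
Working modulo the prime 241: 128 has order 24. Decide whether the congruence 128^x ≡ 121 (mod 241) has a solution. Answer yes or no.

yes

121 ∈ ⟨128⟩ iff 121^24 ≡ 1 (mod 241), since |⟨128⟩| = 24.
121^24 mod 241 = 1.
Since 1 = 1, 121 lies in the subgroup.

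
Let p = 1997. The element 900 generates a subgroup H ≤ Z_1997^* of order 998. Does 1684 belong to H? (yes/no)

yes

1684 ∈ ⟨900⟩ iff 1684^998 ≡ 1 (mod 1997), since |⟨900⟩| = 998.
1684^998 mod 1997 = 1.
Since 1 = 1, 1684 lies in the subgroup.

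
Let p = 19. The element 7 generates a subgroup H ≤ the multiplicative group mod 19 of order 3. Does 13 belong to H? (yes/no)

no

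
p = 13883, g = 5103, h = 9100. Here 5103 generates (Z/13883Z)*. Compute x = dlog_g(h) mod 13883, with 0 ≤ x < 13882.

359

Baby-step giant-step with m = ceil(sqrt(13882)) = 118.
Baby table (5103^j mod 13883 for j=0..117):
  0:1  1:5103  2:9984  3:11625  4:316  5:2120  6:3503  7:8388
  8:2675  9:3536  10:10191  11:12838  12:12320  13:6736  14:13383  15:2972
  16:5880  17:4477  18:8596  19:8991  20:11641  21:12549  22:9151  23:9024
  24:13444  25:8829  26:4052  27:5569  28:106  29:13364  30:3196  31:10546
  32:5730  33:2592  34:10360  35:616  36:5890  37:13858  38:11255  39:294
  40:918  41:5983  42:2532  43:9606  44:12428  45:2540  46:8781  47:9002
  48:12242  49:11309  50:12079  51:12500  52:8998  53:5713  54:13022  55:7228
  56:11236  57:518  58:5584  59:7236  60:10411  61:10975  62:1403  63:9764
  64:13488  65:11233  66:12975  67:3398  68:127  69:9463  70:4615  71:4777
  72:12366  73:5463  74:625  75:10168  76:6533  77:4816  78:3138  79:6115
  80:9744  81:8609  82:5915  83:2603  84:10961  85:13259  86:8818  87:3451
  88:6809  89:11061  90:9888  91:7642  92:13662  93:10643  94:933  95:13113
  96:13462  97:3502  98:3285  99:6574  100:5794  101:9875  102:10718  103:8817
  104:12231  105:10708  106:13319  107:9572  108:5522  109:10159  110:2255  111:12141
  112:9577  113:3271  114:4547  115:4848  116:13721  117:6294
Giant step factor: 5103^(-118) ≡ 10277 (mod 13883).
Scan 9100·10277^i mod 13883 for i = 0, 1, …:
  i=0: 9100   i=1: 4812   i=2: 1678   i=3: 2120
Match at i=3, j=5: x = 3·118 + 5 = 359.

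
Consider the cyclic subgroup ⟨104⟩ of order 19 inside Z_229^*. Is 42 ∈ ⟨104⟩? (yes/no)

yes

⟨104⟩ has order 19; its elements mod 229 are {1, 16, 17, 27, 42, 43, 44, 53, 57, 60, 61, 104, 121, 161, 165, 203, 214, 218, 225}.
42 is in this set.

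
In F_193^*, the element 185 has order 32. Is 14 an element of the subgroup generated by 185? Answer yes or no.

yes

14 ∈ ⟨185⟩ iff 14^32 ≡ 1 (mod 193), since |⟨185⟩| = 32.
14^32 mod 193 = 1.
Since 1 = 1, 14 lies in the subgroup.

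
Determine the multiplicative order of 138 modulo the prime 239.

The order of 138 must divide p − 1 = 238 = 2 · 7 · 17.
Divisors: 1, 2, 7, 14, 17, 34, 119, 238.
Check each in increasing order: 138^1 ≡ 138;  138^2 ≡ 163;  138^7 ≡ 164;  138^14 ≡ 128;  138^17 ≡ 238;  138^34 ≡ 1.
Smallest exponent giving 1 is 34.

34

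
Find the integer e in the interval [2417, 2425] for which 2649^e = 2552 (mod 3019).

Compute 2649^2417 mod 3019 = 2299, then multiply by 2649 repeatedly:
  2649^2417=2299  2649^2418=728  2649^2419=2350  2649^2420=2991  2649^2421=1303
  2649^2422=930  2649^2423=66  2649^2424=2751  2649^2425=2552
Found 2552 at exponent 2425.

2425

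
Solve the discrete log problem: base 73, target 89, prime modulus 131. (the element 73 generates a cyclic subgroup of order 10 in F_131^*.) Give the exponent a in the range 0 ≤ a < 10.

Successive powers of 73 modulo 131:
  73^0=1  73^1=73  73^2=89
So 73^2 ≡ 89 (mod 131), giving a = 2.

2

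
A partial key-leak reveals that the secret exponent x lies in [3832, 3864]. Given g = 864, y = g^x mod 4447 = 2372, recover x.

Compute 864^3832 mod 4447 = 676, then multiply by 864 repeatedly:
  864^3832=676  864^3833=1507  864^3834=3524  864^3835=2988  864^3836=2372
Found 2372 at exponent 3836.

3836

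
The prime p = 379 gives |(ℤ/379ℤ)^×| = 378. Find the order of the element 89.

378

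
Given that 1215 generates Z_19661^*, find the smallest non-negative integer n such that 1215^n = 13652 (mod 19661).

18293

Baby-step giant-step with m = ceil(sqrt(19660)) = 141.
Baby table (1215^j mod 19661 for j=0..140):
  0:1  1:1215  2:1650  3:18989  4:9282  5:11877  6:19042  7:14694
  8:1022  9:3087  10:15115  11:1351  12:9602  13:7457  14:16195  15:15925
  16:2451  17:9154  18:13645  19:4452  20:2405  21:12247  22:16389  23:15703
  24:7975  25:16413  26:5541  27:8253  28:285  29:12038  30:18047  31:5090
  32:10796  33:3253  34:534  35:19658  36:16016  37:14711  38:2016  39:11476
  40:3691  41:1857  42:14901  43:16595  44:10400  45:13638  46:15608  47:10516
  48:16951  49:10398  50:11208  51:12308  52:11860  53:18048  54:6305  55:12446
  56:2581  57:9816  58:11874  59:15397  60:9744  61:3038  62:14563  63:18806
  64:3208  65:4842  66:4391  67:6934  68:9902  69:18059  70:9  71:10935
  72:14850  73:13613  74:4894  75:8588  76:14090  77:14280  78:9198  79:8122
  80:18069  81:12159  82:7774  83:8130  84:8128  85:5698  86:2398  87:3742
  88:4839  89:746  90:1984  91:11918  92:9874  93:3700  94:12792  95:10090
  96:10547  97:15294  98:2565  99:10037  100:5135  101:6488  102:18520  103:9616
  104:4806  105:19634  106:6517  107:14433  108:18144  109:4979  110:13558  111:16713
  112:16143  113:11728  114:14956  115:4776  116:2845  117:16000  118:14932  119:14938
  120:2567  121:12467  122:8435  123:5144  124:17423  125:13709  126:3568  127:9700
  128:8561  129:946  130:9052  131:7681  132:13101  133:11966  134:9211  135:4256
  136:197  137:3423  138:10474  139:5243  140:81
Giant step factor: 1215^(-141) ≡ 3396 (mod 19661).
Scan 13652·3396^i mod 19661 for i = 0, 1, …:
  i=0: 13652   i=1: 1554   i=2: 8236   i=3: 11514
  i=4: 15476   i=5: 2643   i=6: 10212   i=7: 17609
  i=8: 11063   i=9: 17438     …   i=128: 17474
  i=129: 4806
Match at i=129, j=104: n = 129·141 + 104 = 18293.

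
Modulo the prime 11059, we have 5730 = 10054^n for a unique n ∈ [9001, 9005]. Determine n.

Compute 10054^9001 mod 11059 = 5730, then multiply by 10054 repeatedly:
  10054^9001=5730
Found 5730 at exponent 9001.

9001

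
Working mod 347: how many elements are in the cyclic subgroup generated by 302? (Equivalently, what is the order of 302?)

173

The order of 302 must divide p − 1 = 346 = 2 · 173.
Divisors: 1, 2, 173, 346.
Check each in increasing order: 302^1 ≡ 302;  302^2 ≡ 290;  302^173 ≡ 1.
Smallest exponent giving 1 is 173.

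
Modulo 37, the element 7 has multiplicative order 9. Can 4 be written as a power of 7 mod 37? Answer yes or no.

4 ∈ ⟨7⟩ iff 4^9 ≡ 1 (mod 37), since |⟨7⟩| = 9.
4^9 mod 37 = 36.
Since 36 ≠ 1, 4 does not lie in the subgroup.

no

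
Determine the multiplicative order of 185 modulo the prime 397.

The order of 185 must divide p − 1 = 396 = 2^2 · 3^2 · 11.
Divisors: 1, 2, 3, 4, 6, 9, 11, 12, 18, 22, 33, 36, 44, 66, 99, 132, 198, 396.
Check each in increasing order: 185^1 ≡ 185;  185^2 ≡ 83;  185^3 ≡ 269;  185^4 ≡ 140;  185^6 ≡ 107;  185^9 ≡ 199;  185^11 ≡ 240;  185^12 ≡ 333;  185^18 ≡ 298;  185^22 ≡ 35;  185^33 ≡ 63;  185^36 ≡ 273;  185^44 ≡ 34;  185^66 ≡ 396;  185^99 ≡ 334;  185^132 ≡ 1.
Smallest exponent giving 1 is 132.

132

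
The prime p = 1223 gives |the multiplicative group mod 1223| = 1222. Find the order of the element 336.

611

The order of 336 must divide p − 1 = 1222 = 2 · 13 · 47.
Divisors: 1, 2, 13, 26, 47, 94, 611, 1222.
Check each in increasing order: 336^1 ≡ 336;  336^2 ≡ 380;  336^13 ≡ 458;  336^26 ≡ 631;  336^47 ≡ 669;  336^94 ≡ 1166;  336^611 ≡ 1.
Smallest exponent giving 1 is 611.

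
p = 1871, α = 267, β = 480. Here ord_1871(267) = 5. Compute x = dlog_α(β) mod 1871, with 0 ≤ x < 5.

3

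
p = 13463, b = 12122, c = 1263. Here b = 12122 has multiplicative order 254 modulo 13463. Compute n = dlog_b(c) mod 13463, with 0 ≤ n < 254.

218

Baby-step giant-step with m = ceil(sqrt(254)) = 16.
Baby table (12122^j mod 13463 for j=0..15):
  0:1  1:12122  2:7702  3:11202  4:2826  5:6900  6:9644  7:5339
  8:2717  9:4976  10:4832  11:9454  12:4332  13:6804  14:3750  15:6412
Giant step factor: 12122^(-16) ≡ 3695 (mod 13463).
Scan 1263·3695^i mod 13463 for i = 0, 1, …:
  i=0: 1263   i=1: 8587   i=2: 10137   i=3: 2149
  i=4: 10848   i=5: 4009   i=6: 3955   i=7: 6370
  i=8: 3826   i=9: 920   i=10: 6724   i=11: 5945
  i=12: 8622   i=13: 4832
Match at i=13, j=10: n = 13·16 + 10 = 218.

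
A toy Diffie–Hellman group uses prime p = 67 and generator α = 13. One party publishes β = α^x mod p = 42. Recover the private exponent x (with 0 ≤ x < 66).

Baby-step giant-step with m = ceil(sqrt(66)) = 9.
Baby table (13^j mod 67 for j=0..8):
  0:1  1:13  2:35  3:53  4:19  5:46  6:62  7:2
  8:26
Giant step factor: 13^(-9) ≡ 45 (mod 67).
Scan 42·45^i mod 67 for i = 0, 1, …:
  i=0: 42   i=1: 14   i=2: 27   i=3: 9
  i=4: 3   i=5: 1
Match at i=5, j=0: x = 5·9 + 0 = 45.

45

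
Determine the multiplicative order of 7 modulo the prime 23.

The order of 7 must divide p − 1 = 22 = 2 · 11.
Divisors: 1, 2, 11, 22.
Check each in increasing order: 7^1 ≡ 7;  7^2 ≡ 3;  7^11 ≡ 22;  7^22 ≡ 1.
Smallest exponent giving 1 is 22.

22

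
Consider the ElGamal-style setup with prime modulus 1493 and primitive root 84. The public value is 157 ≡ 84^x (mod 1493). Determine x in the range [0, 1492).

Baby-step giant-step with m = ceil(sqrt(1492)) = 39.
Baby table (84^j mod 1493 for j=0..38):
  0:1  1:84  2:1084  3:1476  4:65  5:981  6:289  7:388
  8:1239  9:1059  10:869  11:1332  12:1406  13:157  14:1244  15:1479
  16:317  17:1247  18:238  19:583  20:1196  21:433  22:540  23:570
  24:104  25:1271  26:761  27:1218  28:788  29:500  30:196  31:41
  32:458  33:1147  34:796  35:1172  36:1403  37:1398  38:978
Giant step factor: 84^(-39) ≡ 686 (mod 1493).
Scan 157·686^i mod 1493 for i = 0, 1, …:
  i=0: 157
Match at i=0, j=13: x = 0·39 + 13 = 13.

13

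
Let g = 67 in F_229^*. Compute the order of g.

228

The order of 67 must divide p − 1 = 228 = 2^2 · 3 · 19.
Divisors: 1, 2, 3, 4, 6, 12, 19, 38, 57, 76, 114, 228.
Check each in increasing order: 67^1 ≡ 67;  67^2 ≡ 138;  67^3 ≡ 86;  67^4 ≡ 37;  67^6 ≡ 68;  67^12 ≡ 44;  67^19 ≡ 89;  67^38 ≡ 135;  67^57 ≡ 107;  67^76 ≡ 134;  67^114 ≡ 228;  67^228 ≡ 1.
Smallest exponent giving 1 is 228.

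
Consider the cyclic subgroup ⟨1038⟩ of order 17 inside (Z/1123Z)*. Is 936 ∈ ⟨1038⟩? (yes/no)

yes

936 ∈ ⟨1038⟩ iff 936^17 ≡ 1 (mod 1123), since |⟨1038⟩| = 17.
936^17 mod 1123 = 1.
Since 1 = 1, 936 lies in the subgroup.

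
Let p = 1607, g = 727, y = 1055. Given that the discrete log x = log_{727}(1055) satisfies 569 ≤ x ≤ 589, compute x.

Compute 727^569 mod 1607 = 953, then multiply by 727 repeatedly:
  727^569=953  727^570=214  727^571=1306  727^572=1332  727^573=950
  727^574=1247  727^575=221  727^576=1574  727^577=114  727^578=921
  727^579=1055
Found 1055 at exponent 579.

579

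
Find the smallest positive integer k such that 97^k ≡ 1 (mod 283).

141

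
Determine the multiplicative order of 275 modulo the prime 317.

158

The order of 275 must divide p − 1 = 316 = 2^2 · 79.
Divisors: 1, 2, 4, 79, 158, 316.
Check each in increasing order: 275^1 ≡ 275;  275^2 ≡ 179;  275^4 ≡ 24;  275^79 ≡ 316;  275^158 ≡ 1.
Smallest exponent giving 1 is 158.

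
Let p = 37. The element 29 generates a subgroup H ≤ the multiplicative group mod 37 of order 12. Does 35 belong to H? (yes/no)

⟨29⟩ has order 12; its elements mod 37 are {1, 6, 8, 10, 11, 14, 23, 26, 27, 29, 31, 36}.
35 is not in this set.

no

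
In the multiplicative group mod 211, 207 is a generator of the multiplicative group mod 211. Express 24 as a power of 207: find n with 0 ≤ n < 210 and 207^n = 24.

Baby-step giant-step with m = ceil(sqrt(210)) = 15.
Baby table (207^j mod 211 for j=0..14):
  0:1  1:207  2:16  3:147  4:45  5:31  6:87  7:74
  8:126  9:129  10:117  11:165  12:184  13:108  14:201
Giant step factor: 207^(-15) ≡ 153 (mod 211).
Scan 24·153^i mod 211 for i = 0, 1, …:
  i=0: 24   i=1: 85   i=2: 134   i=3: 35
  i=4: 80   i=5: 2   i=6: 95   i=7: 187
  i=8: 126
Match at i=8, j=8: n = 8·15 + 8 = 128.

128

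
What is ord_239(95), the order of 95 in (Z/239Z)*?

238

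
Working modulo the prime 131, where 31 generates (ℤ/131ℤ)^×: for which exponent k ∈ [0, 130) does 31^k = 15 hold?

22

Baby-step giant-step with m = ceil(sqrt(130)) = 12.
Baby table (31^j mod 131 for j=0..11):
  0:1  1:31  2:44  3:54  4:102  5:18  6:34  7:6
  8:55  9:2  10:62  11:88
Giant step factor: 31^(-12) ≡ 74 (mod 131).
Scan 15·74^i mod 131 for i = 0, 1, …:
  i=0: 15   i=1: 62
Match at i=1, j=10: k = 1·12 + 10 = 22.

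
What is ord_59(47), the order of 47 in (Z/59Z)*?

58

The order of 47 must divide p − 1 = 58 = 2 · 29.
Divisors: 1, 2, 29, 58.
Check each in increasing order: 47^1 ≡ 47;  47^2 ≡ 26;  47^29 ≡ 58;  47^58 ≡ 1.
Smallest exponent giving 1 is 58.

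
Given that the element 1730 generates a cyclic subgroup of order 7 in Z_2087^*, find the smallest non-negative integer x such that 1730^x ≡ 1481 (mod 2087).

Successive powers of 1730 modulo 2087:
  1730^0=1  1730^1=1730  1730^2=142  1730^3=1481
So 1730^3 ≡ 1481 (mod 2087), giving x = 3.

3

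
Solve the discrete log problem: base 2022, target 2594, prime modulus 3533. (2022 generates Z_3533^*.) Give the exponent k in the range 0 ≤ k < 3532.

Baby-step giant-step with m = ceil(sqrt(3532)) = 60.
Baby table (2022^j mod 3533 for j=0..59):
  0:1  1:2022  2:803  3:2019  4:1803  5:3143  6:2812  7:1267
  8:449  9:3430  10:181  11:2083  12:490  13:1540  14:1307  15:70
  16:220  17:3215  18:10  19:2555  20:964  21:2525  22:365  23:3166
  24:3389  25:2071  26:957  27:2503  28:1810  29:3165  30:1367  31:1268
  32:2471  33:700  34:2200  35:353  36:100  37:819  38:2574  39:519
  40:117  41:3396  42:2093  43:3045  44:2504  45:299  46:435  47:3386
  48:3071  49:2081  50:3512  51:3467  52:802  53:3530  54:1000  55:1124
  56:1009  57:1657  58:1170  59:2163
Giant step factor: 2022^(-60) ≡ 1226 (mod 3533).
Scan 2594·1226^i mod 3533 for i = 0, 1, …:
  i=0: 2594   i=1: 544   i=2: 2740   i=3: 2890
  i=4: 3074   i=5: 2546   i=6: 1757   i=7: 2485
  i=8: 1164   i=9: 3265   i=10: 1
Match at i=10, j=0: k = 10·60 + 0 = 600.

600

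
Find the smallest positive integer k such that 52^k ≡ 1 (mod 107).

53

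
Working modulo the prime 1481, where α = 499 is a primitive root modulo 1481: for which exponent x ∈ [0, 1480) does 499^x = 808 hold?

1203

Baby-step giant-step with m = ceil(sqrt(1480)) = 39.
Baby table (499^j mod 1481 for j=0..38):
  0:1  1:499  2:193  3:42  4:224  5:701  6:283  7:522
  8:1303  9:38  10:1190  11:1410  12:115  13:1107  14:1461  15:387
  16:583  17:641  18:1444  19:790  20:264  21:1408  22:598  23:721
  24:1377  25:1420  26:662  27:75  28:400  29:1146  30:188  31:509
  32:740  33:491  34:644  35:1460  36:1369  37:390  38:599
Giant step factor: 499^(-39) ≡ 1237 (mod 1481).
Scan 808·1237^i mod 1481 for i = 0, 1, …:
  i=0: 808   i=1: 1302   i=2: 727   i=3: 332
  i=4: 447   i=5: 526   i=6: 503   i=7: 191
  i=8: 788   i=9: 258     …   i=29: 696
  i=30: 491
Match at i=30, j=33: x = 30·39 + 33 = 1203.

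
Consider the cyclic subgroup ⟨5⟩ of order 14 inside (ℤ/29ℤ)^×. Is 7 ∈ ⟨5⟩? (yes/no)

yes

⟨5⟩ has order 14; its elements mod 29 are {1, 4, 5, 6, 7, 9, 13, 16, 20, 22, 23, 24, 25, 28}.
7 is in this set.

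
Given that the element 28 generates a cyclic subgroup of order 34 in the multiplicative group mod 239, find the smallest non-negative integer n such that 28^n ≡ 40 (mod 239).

24

Successive powers of 28 modulo 239:
  28^0=1  28^1=28  28^2=67  28^3=203  28^4=187  28^5=217
  28^6=101  28^7=199  28^8=75  28^9=188  28^10=6  28^11=168
  28^12=163  28^13=23  28^14=166  28^15=107  28^16=128  28^17=238
  28^18=211  28^19=172  28^20=36  28^21=52  28^22=22  28^23=138
  28^24=40
So 28^24 ≡ 40 (mod 239), giving n = 24.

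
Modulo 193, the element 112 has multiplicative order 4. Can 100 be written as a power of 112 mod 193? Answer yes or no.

⟨112⟩ has order 4; its elements mod 193 are {1, 81, 112, 192}.
100 is not in this set.

no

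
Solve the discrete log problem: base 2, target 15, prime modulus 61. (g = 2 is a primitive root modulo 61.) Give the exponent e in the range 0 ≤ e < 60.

Successive powers of 2 modulo 61:
  2^0=1  2^1=2  2^2=4  2^3=8  2^4=16  2^5=32
  2^6=3  2^7=6  2^8=12  2^9=24  2^10=48  2^11=35
  2^12=9  2^13=18  2^14=36  2^15=11  2^16=22  2^17=44
  2^18=27  2^19=54  2^20=47  2^21=33  2^22=5  2^23=10
  2^24=20  2^25=40  2^26=19  2^27=38  2^28=15
So 2^28 ≡ 15 (mod 61), giving e = 28.

28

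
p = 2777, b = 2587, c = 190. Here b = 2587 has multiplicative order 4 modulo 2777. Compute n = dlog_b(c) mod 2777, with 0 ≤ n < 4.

3

Successive powers of 2587 modulo 2777:
  2587^0=1  2587^1=2587  2587^2=2776  2587^3=190
So 2587^3 ≡ 190 (mod 2777), giving n = 3.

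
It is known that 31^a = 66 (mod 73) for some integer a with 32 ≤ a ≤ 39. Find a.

39

Compute 31^32 mod 73 = 37, then multiply by 31 repeatedly:
  31^32=37  31^33=52  31^34=6  31^35=40  31^36=72
  31^37=42  31^38=61  31^39=66
Found 66 at exponent 39.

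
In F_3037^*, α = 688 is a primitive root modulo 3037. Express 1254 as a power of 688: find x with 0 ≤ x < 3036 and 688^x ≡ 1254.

2535

Baby-step giant-step with m = ceil(sqrt(3036)) = 56.
Baby table (688^j mod 3037 for j=0..55):
  0:1  1:688  2:2609  3:125  4:964  5:1166  6:440  7:2057
  8:3011  9:334  10:2017  11:2824  12:2269  13:54  14:708  15:1184
  16:676  17:427  18:2224  19:2501  20:1746  21:1633  22:2851  23:2623
  24:646  25:1046  26:2916  27:1788  28:159  29:60  30:1799  31:1653
  32:1426  33:137  34:109  35:2104  36:1940  37:1477  38:1818  39:2577
  40:2405  41:2512  42:203  43:2999  44:1189  45:1079  46:1324  47:2849
  48:1247  49:1502  50:796  51:988  52:2493  53:2316  54:2020  55:1851
Giant step factor: 688^(-56) ≡ 37 (mod 3037).
Scan 1254·37^i mod 3037 for i = 0, 1, …:
  i=0: 1254   i=1: 843   i=2: 821   i=3: 7
  i=4: 259   i=5: 472   i=6: 2279   i=7: 2324
  i=8: 952   i=9: 1817     …   i=44: 32
  i=45: 1184
Match at i=45, j=15: x = 45·56 + 15 = 2535.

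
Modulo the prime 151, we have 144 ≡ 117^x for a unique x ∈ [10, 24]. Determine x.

14

Compute 117^10 mod 151 = 76, then multiply by 117 repeatedly:
  117^10=76  117^11=134  117^12=125  117^13=129  117^14=144
Found 144 at exponent 14.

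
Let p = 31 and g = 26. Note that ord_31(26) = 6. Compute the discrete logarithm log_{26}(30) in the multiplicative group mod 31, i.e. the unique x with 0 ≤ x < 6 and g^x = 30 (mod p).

Successive powers of 26 modulo 31:
  26^0=1  26^1=26  26^2=25  26^3=30
So 26^3 ≡ 30 (mod 31), giving x = 3.

3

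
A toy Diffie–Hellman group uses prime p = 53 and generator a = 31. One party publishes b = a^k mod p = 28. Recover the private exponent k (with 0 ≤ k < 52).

Baby-step giant-step with m = ceil(sqrt(52)) = 8.
Baby table (31^j mod 53 for j=0..7):
  0:1  1:31  2:7  3:5  4:49  5:35  6:25  7:33
Giant step factor: 31^(-8) ≡ 10 (mod 53).
Scan 28·10^i mod 53 for i = 0, 1, …:
  i=0: 28   i=1: 15   i=2: 44   i=3: 16
  i=4: 1
Match at i=4, j=0: k = 4·8 + 0 = 32.

32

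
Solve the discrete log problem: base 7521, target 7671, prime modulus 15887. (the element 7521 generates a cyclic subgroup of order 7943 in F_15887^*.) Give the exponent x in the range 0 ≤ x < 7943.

Baby-step giant-step with m = ceil(sqrt(7943)) = 90.
Baby table (7521^j mod 15887 for j=0..89):
  0:1  1:7521  2:7721  3:2656  4:5817  5:12746  6:508  7:7788
  8:14066  9:14740  10:54  11:8959  12:3872  13:441  14:12265  15:5143
  16:11545  17:7490  18:12875  19:1610  20:2916  21:7176  22:2557  23:7927
  24:10943  25:7643  26:3837  27:7285  28:12109  29:7505  30:14481  31:6216
  32:10982  33:14996  34:3103  35:15547  36:667  37:12102  38:2519  39:8095
  40:3511  41:2037  42:5209  43:15434  44:8692  45:13414  46:4244  47:2141
  48:8930  49:8181  50:14837  51:14676  52:11207  53:7312  54:8645  55:9441
  56:6758  57:4405  58:5610  59:12825  60:6848  61:14041  62:1472  63:13560
  64:6107  65:1430  66:15418  67:15452  68:1087  69:9409  70:4391  71:11525
  72:53  73:1438  74:12038  75:13672  76:6448  77:8284  78:11037  79:15589
  80:14696  81:2757  82:2862  83:14104  84:14572  85:7486  86:14565  87:2500
  88:8179  89:15682
Giant step factor: 7521^(-90) ≡ 10059 (mod 15887).
Scan 7671·10059^i mod 15887 for i = 0, 1, …:
  i=0: 7671   i=1: 15317   i=2: 1577   i=3: 7817
  i=4: 6440   i=5: 8661   i=6: 12578   i=7: 13921
  i=8: 3321   i=9: 11465     …   i=37: 13029
  i=38: 6848
Match at i=38, j=60: x = 38·90 + 60 = 3480.

3480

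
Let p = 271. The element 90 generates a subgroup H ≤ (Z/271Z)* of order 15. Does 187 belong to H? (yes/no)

187 ∈ ⟨90⟩ iff 187^15 ≡ 1 (mod 271), since |⟨90⟩| = 15.
187^15 mod 271 = 1.
Since 1 = 1, 187 lies in the subgroup.

yes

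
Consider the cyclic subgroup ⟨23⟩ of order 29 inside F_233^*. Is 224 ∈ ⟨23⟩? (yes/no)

no

224 ∈ ⟨23⟩ iff 224^29 ≡ 1 (mod 233), since |⟨23⟩| = 29.
224^29 mod 233 = 89.
Since 89 ≠ 1, 224 does not lie in the subgroup.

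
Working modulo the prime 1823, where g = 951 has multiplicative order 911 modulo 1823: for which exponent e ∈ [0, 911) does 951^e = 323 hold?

Baby-step giant-step with m = ceil(sqrt(911)) = 31.
Baby table (951^j mod 1823 for j=0..30):
  0:1  1:951  2:193  3:1243  4:789  5:1086  6:968  7:1776
  8:878  9:44  10:1738  11:1200  12:2  13:79  14:386  15:663
  16:1578  17:349  18:113  19:1729  20:1756  21:88  22:1653  23:577
  24:4  25:158  26:772  27:1326  28:1333  29:698  30:226
Giant step factor: 951^(-31) ≡ 1503 (mod 1823).
Scan 323·1503^i mod 1823 for i = 0, 1, …:
  i=0: 323   i=1: 551   i=2: 511   i=3: 550
  i=4: 831   i=5: 238   i=6: 406   i=7: 1336
  i=8: 885   i=9: 1188     …   i=24: 1658
  i=25: 1756
Match at i=25, j=20: e = 25·31 + 20 = 795.

795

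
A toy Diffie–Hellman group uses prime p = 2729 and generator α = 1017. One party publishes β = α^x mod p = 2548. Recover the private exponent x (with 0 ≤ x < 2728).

2398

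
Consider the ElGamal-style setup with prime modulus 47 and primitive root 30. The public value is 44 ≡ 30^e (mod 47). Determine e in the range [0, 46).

Successive powers of 30 modulo 47:
  30^0=1  30^1=30  30^2=7  30^3=22  30^4=2  30^5=13
  30^6=14  30^7=44
So 30^7 ≡ 44 (mod 47), giving e = 7.

7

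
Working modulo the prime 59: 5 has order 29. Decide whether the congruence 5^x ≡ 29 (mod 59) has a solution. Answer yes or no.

29 ∈ ⟨5⟩ iff 29^29 ≡ 1 (mod 59), since |⟨5⟩| = 29.
29^29 mod 59 = 1.
Since 1 = 1, 29 lies in the subgroup.

yes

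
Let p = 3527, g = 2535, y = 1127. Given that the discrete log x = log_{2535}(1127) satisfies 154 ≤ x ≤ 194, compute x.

Compute 2535^154 mod 3527 = 2971, then multiply by 2535 repeatedly:
  2535^154=2971  2535^155=1340  2535^156=399  2535^157=2743  2535^158=1788
  2535^159=385  2535^160=2523  2535^161=1354  2535^162=619  2535^163=3177
  2535^164=1554  2535^165=3258  2535^166=2323  2535^167=2242  2535^168=1473
  2535^169=2489  2535^170=3339  2535^171=3092  2535^172=1226  2535^173=623
  2535^174=2736  2535^175=1678  2535^176=168  2535^177=2640  2535^178=1681
  2535^179=719  2535^180=2733  2535^181=1127
Found 1127 at exponent 181.

181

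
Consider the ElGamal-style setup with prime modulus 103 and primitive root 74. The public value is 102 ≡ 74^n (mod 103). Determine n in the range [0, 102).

Baby-step giant-step with m = ceil(sqrt(102)) = 11.
Baby table (74^j mod 103 for j=0..10):
  0:1  1:74  2:17  3:22  4:83  5:65  6:72  7:75
  8:91  9:39  10:2
Giant step factor: 74^(-11) ≡ 87 (mod 103).
Scan 102·87^i mod 103 for i = 0, 1, …:
  i=0: 102   i=1: 16   i=2: 53   i=3: 79
  i=4: 75
Match at i=4, j=7: n = 4·11 + 7 = 51.

51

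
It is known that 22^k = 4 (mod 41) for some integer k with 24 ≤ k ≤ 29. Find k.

Compute 22^24 mod 41 = 18, then multiply by 22 repeatedly:
  22^24=18  22^25=27  22^26=20  22^27=30  22^28=4
Found 4 at exponent 28.

28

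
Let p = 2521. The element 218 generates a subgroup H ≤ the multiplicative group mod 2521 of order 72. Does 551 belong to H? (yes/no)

551 ∈ ⟨218⟩ iff 551^72 ≡ 1 (mod 2521), since |⟨218⟩| = 72.
551^72 mod 2521 = 1.
Since 1 = 1, 551 lies in the subgroup.

yes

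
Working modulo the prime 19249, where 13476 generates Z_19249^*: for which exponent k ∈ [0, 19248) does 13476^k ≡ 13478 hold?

15836

Baby-step giant-step with m = ceil(sqrt(19248)) = 139.
Baby table (13476^j mod 19249 for j=0..138):
  0:1  1:13476  2:7510  3:12767  4:530  5:901  6:15006  7:10111
  8:11414  9:15554  10:3343  11:7608  12:5234  13:5048  14:882  15:9199
  16:2164  17:19078  18:5484  19:5473  20:11229  21:5615  22:19170  23:13340
  24:3429  25:11604  26:15877  27:5817  28:7964  29:9689  30:2997  31:3170
  32:5389  33:14936  34:9992  35:5437  36:7318  37:4741  38:2285  39:13509
  40:9491  41:10360  42:17612  43:18391  44:6241  45:4835  46:17844  47:7236
  48:16151  49:2433  50:6061  51:4529  52:13474  53:19056  54:16996  55:13494
  56:19090  57:13204  58:18597  59:10441  60:11975  61:10733  62:922  63:9267
  64:13829  65:10035  66:7435  67:3015  68:14750  69:5826  70:13754  71:283
  72:2406  73:7940  74:13498  75:15247  76:4746  77:11918  78:12561  79:15579
  80:13010  81:2868  82:16425  83:18298  84:4158  85:18618  86:4702  87:15693
  88:9354  89:12052  90:8939  91:1722  92:10627  93:16141  94:2416  95:7957
  96:11602  97:8174  98:10046  99:1679  100:8629  101:1195  102:11656  103:4416
  104:11357  105:17382  106:18000  107:11351  108:13522  109:11438  110:11745  111:10342
  112:6032  113:17954  114:7423  115:14544  116:1626  117:6614  118:7394  119:8720
  120:14824  121:2102  122:11273  123:1840  124:3128  125:16867  126:7500  127:12750
  128:2426  129:7974  130:9706  131:1101  132:15346  133:10689  134:4697  135:6060
  136:10302  137:5964  138:6289
Giant step factor: 13476^(-139) ≡ 19166 (mod 19249).
Scan 13478·19166^i mod 19249 for i = 0, 1, …:
  i=0: 13478   i=1: 17017   i=2: 12015   i=3: 3703
  i=4: 635   i=5: 5042   i=6: 4992   i=7: 9142
  i=8: 11174   i=9: 15759     …   i=112: 2455
  i=113: 7974
Match at i=113, j=129: k = 113·139 + 129 = 15836.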